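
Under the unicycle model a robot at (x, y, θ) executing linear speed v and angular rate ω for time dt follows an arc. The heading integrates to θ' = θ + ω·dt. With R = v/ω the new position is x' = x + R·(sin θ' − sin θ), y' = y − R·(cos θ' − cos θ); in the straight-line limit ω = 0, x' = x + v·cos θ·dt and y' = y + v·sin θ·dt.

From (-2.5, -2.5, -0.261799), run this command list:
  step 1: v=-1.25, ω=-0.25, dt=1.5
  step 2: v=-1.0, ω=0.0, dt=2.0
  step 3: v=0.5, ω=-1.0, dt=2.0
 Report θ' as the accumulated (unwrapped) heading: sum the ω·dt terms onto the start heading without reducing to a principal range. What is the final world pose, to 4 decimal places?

step 1: θ'=-0.6368 (R=5.0000) → pose (-4.1790, -1.6904, -0.6368)
step 2: θ'=-0.6368 (straight) → pose (-5.7870, -0.5011, -0.6368)
step 3: θ'=-2.6368 (R=-0.5000) → pose (-5.8425, -1.3408, -2.6368)

(-5.8425, -1.3408, -2.6368)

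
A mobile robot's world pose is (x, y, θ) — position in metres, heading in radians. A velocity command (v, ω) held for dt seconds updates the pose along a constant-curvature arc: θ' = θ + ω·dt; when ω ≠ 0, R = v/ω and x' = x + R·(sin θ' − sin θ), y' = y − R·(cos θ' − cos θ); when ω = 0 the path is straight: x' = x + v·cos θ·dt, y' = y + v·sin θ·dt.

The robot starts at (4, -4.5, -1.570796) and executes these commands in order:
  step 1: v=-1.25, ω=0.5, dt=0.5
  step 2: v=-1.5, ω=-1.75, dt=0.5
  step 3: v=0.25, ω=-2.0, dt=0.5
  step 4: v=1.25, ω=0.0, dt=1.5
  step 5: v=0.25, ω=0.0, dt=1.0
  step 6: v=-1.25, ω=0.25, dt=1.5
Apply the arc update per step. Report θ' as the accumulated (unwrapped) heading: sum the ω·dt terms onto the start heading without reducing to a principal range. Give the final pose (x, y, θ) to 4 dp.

step 1: θ'=-1.3208 (R=-2.5000) → pose (3.9223, -3.8815, -1.3208)
step 2: θ'=-2.1958 (R=0.8571) → pose (4.0577, -3.1679, -2.1958)
step 3: θ'=-3.1958 (R=-0.1250) → pose (3.9495, -3.2196, -3.1958)
step 4: θ'=-3.1958 (straight) → pose (2.0773, -3.1180, -3.1958)
step 5: θ'=-3.1958 (straight) → pose (1.8276, -3.1045, -3.1958)
step 6: θ'=-2.8208 (R=-5.0000) → pose (3.6751, -2.8567, -2.8208)

(3.6751, -2.8567, -2.8208)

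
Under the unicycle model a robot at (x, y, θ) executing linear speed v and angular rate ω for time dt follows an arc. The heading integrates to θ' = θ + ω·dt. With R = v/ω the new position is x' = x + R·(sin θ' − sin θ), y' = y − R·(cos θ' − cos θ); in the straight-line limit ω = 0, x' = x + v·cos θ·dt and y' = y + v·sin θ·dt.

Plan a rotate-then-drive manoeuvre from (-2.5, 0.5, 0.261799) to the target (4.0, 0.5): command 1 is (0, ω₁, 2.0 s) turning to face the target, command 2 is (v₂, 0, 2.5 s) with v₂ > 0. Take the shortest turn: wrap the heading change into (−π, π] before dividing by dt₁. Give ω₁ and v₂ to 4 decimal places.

ω₁ = -0.1309, v₂ = 2.6000

heading to target = atan2(0.5−0.5, 4−-2.5) = 0.0000
Δθ = wrap(0.0000 − 0.2618) = -0.2618; ω₁ = Δθ/dt₁ = -0.1309
distance = √((4−-2.5)² + (0.5−0.5)²) = 6.5000; v₂ = distance/dt₂ = 2.6000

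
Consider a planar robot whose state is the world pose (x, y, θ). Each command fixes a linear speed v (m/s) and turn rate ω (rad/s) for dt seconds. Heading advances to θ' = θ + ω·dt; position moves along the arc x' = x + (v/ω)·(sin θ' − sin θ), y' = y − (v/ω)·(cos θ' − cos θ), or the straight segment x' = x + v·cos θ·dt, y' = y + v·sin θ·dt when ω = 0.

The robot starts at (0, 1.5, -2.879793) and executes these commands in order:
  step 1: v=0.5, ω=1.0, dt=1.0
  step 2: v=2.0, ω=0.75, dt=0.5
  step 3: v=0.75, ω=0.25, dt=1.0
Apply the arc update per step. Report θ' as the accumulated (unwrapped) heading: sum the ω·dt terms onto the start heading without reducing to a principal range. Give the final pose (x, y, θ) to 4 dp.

step 1: θ'=-1.8798 (R=0.5000) → pose (-0.3469, 1.1691, -1.8798)
step 2: θ'=-1.5048 (R=2.6667) → pose (-0.4674, 0.1823, -1.5048)
step 3: θ'=-1.2548 (R=3.0000) → pose (-0.3254, -0.5522, -1.2548)

(-0.3254, -0.5522, -1.2548)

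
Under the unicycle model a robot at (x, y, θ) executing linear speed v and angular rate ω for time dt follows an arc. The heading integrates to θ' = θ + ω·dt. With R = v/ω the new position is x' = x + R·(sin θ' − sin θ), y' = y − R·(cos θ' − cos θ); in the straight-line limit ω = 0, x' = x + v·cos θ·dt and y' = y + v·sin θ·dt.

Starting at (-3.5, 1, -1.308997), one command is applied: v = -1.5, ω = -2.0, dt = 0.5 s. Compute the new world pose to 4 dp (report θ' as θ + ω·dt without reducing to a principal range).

θ' = -1.3090 + -2.0·0.5 = -2.3090
R = v/ω = -1.5/-2.0 = 0.7500
x' = -3.5 + 0.7500·(sin -2.3090 − sin -1.3090) = -3.3303
y' = 1 − 0.7500·(cos -2.3090 − cos -1.3090) = 1.6988

(-3.3303, 1.6988, -2.3090)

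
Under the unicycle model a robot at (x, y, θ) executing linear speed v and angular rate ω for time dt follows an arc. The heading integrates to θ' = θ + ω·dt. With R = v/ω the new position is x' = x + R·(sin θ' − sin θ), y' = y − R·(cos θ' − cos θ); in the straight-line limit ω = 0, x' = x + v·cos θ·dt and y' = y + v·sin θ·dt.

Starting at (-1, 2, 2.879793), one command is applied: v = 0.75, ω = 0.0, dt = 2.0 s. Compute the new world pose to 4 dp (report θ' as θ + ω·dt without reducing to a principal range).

θ' = 2.8798 + 0.0·2.0 = 2.8798
ω = 0 → straight: x' = -1 + 0.75·cos(2.8798)·2.0 = -2.4489
y' = 2 + 0.75·sin(2.8798)·2.0 = 2.3882

(-2.4489, 2.3882, 2.8798)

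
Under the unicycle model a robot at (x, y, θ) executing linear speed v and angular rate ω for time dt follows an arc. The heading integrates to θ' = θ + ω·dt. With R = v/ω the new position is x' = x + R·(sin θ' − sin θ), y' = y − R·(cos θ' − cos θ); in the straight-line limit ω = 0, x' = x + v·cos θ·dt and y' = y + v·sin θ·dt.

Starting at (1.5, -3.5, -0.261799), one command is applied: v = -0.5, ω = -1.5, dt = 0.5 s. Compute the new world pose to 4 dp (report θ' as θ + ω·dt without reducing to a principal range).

(1.3037, -3.3548, -1.0118)

θ' = -0.2618 + -1.5·0.5 = -1.0118
R = v/ω = -0.5/-1.5 = 0.3333
x' = 1.5 + 0.3333·(sin -1.0118 − sin -0.2618) = 1.3037
y' = -3.5 − 0.3333·(cos -1.0118 − cos -0.2618) = -3.3548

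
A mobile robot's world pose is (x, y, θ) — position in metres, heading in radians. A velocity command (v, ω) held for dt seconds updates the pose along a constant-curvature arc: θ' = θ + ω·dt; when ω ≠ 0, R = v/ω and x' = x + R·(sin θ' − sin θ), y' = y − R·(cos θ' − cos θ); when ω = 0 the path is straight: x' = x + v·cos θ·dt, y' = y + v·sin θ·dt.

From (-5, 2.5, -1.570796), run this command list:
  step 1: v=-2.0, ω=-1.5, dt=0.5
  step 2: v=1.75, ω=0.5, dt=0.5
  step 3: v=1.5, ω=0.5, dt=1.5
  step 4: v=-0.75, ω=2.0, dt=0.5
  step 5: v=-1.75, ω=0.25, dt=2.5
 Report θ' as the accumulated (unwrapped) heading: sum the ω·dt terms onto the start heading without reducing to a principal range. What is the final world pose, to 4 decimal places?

step 1: θ'=-2.3208 (R=1.3333) → pose (-4.6423, 3.4089, -2.3208)
step 2: θ'=-2.0708 (R=3.5000) → pose (-5.1529, 2.7011, -2.0708)
step 3: θ'=-1.3208 (R=3.0000) → pose (-5.4269, 0.5206, -1.3208)
step 4: θ'=-0.3208 (R=-0.3750) → pose (-5.6720, 0.7837, -0.3208)
step 5: θ'=0.3042 (R=-7.0000) → pose (-9.9760, 0.8194, 0.3042)

(-9.9760, 0.8194, 0.3042)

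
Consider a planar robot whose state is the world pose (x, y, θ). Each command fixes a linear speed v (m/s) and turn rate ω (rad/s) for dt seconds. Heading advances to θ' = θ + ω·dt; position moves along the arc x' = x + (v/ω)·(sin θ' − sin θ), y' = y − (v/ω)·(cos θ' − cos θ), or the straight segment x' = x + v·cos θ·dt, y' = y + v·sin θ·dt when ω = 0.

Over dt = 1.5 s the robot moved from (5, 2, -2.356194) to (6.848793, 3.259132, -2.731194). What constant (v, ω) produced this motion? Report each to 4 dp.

Δθ = -2.731194 − -2.356194 = -0.375000
ω = Δθ/dt = -0.375000/1.5 = -0.2500
R = Δx/(sin θ' − sin θ) = 6.0000
v = R·ω = 6.0000·-0.2500 = -1.5000

v = -1.5000, ω = -0.2500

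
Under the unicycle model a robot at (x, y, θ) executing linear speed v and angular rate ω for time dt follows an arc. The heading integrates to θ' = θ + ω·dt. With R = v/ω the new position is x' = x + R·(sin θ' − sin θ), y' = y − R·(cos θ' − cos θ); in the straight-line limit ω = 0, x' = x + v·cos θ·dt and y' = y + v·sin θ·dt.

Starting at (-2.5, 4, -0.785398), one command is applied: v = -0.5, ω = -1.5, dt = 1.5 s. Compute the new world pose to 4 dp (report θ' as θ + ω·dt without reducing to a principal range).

θ' = -0.7854 + -1.5·1.5 = -3.0354
R = v/ω = -0.5/-1.5 = 0.3333
x' = -2.5 + 0.3333·(sin -3.0354 − sin -0.7854) = -2.2996
y' = 4 − 0.3333·(cos -3.0354 − cos -0.7854) = 4.5672

(-2.2996, 4.5672, -3.0354)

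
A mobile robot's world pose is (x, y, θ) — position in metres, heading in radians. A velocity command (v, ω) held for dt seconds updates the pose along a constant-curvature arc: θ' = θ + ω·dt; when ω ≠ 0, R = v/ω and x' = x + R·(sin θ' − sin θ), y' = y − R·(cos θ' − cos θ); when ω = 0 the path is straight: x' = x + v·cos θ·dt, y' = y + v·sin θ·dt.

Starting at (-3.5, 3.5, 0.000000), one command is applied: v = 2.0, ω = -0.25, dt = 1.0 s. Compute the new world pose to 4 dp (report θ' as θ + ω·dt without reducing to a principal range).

θ' = 0.0000 + -0.25·1.0 = -0.2500
R = v/ω = 2.0/-0.25 = -8.0000
x' = -3.5 + -8.0000·(sin -0.2500 − sin 0.0000) = -1.5208
y' = 3.5 − -8.0000·(cos -0.2500 − cos 0.0000) = 3.2513

(-1.5208, 3.2513, -0.2500)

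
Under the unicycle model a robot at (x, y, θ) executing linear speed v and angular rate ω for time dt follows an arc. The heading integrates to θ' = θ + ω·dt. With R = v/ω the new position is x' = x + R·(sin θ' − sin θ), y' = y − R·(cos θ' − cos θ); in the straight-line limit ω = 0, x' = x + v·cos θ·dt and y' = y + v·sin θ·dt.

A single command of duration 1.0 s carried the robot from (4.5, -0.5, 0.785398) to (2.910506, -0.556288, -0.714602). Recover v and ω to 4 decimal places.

v = -1.7500, ω = -1.5000

Δθ = -0.714602 − 0.785398 = -1.500000
ω = Δθ/dt = -1.500000/1.0 = -1.5000
R = Δx/(sin θ' − sin θ) = 1.1667
v = R·ω = 1.1667·-1.5000 = -1.7500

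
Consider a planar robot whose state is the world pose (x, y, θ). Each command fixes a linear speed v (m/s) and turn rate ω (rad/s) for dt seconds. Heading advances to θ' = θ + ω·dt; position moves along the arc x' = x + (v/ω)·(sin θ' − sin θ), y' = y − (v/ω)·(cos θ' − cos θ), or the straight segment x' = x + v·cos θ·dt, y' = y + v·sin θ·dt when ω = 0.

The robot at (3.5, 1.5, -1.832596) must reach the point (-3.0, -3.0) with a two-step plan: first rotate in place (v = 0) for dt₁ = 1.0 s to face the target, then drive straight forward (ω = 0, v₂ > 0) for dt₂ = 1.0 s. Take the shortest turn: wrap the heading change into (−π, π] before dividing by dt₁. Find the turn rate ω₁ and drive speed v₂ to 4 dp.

ω₁ = -0.7035, v₂ = 7.9057

heading to target = atan2(-3−1.5, -3−3.5) = -2.5360
Δθ = wrap(-2.5360 − -1.8326) = -0.7035; ω₁ = Δθ/dt₁ = -0.7035
distance = √((-3−3.5)² + (-3−1.5)²) = 7.9057; v₂ = distance/dt₂ = 7.9057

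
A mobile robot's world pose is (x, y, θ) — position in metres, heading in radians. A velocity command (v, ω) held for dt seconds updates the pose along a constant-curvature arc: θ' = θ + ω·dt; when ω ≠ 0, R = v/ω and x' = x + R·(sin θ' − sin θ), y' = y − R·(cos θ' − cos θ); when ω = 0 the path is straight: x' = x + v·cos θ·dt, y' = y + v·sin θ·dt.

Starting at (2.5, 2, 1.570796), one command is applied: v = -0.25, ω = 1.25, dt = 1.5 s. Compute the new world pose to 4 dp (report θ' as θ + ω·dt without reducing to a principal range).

θ' = 1.5708 + 1.25·1.5 = 3.4458
R = v/ω = -0.25/1.25 = -0.2000
x' = 2.5 + -0.2000·(sin 3.4458 − sin 1.5708) = 2.7599
y' = 2 − -0.2000·(cos 3.4458 − cos 1.5708) = 1.8092

(2.7599, 1.8092, 3.4458)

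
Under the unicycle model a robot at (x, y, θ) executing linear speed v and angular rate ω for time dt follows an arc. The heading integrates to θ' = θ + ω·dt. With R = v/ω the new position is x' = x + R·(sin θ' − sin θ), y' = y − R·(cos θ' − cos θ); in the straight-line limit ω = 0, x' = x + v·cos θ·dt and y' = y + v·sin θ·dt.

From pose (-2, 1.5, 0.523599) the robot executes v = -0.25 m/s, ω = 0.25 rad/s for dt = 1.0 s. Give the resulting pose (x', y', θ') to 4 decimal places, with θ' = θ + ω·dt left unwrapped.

θ' = 0.5236 + 0.25·1.0 = 0.7736
R = v/ω = -0.25/0.25 = -1.0000
x' = -2 + -1.0000·(sin 0.7736 − sin 0.5236) = -2.1987
y' = 1.5 − -1.0000·(cos 0.7736 − cos 0.5236) = 1.3494

(-2.1987, 1.3494, 0.7736)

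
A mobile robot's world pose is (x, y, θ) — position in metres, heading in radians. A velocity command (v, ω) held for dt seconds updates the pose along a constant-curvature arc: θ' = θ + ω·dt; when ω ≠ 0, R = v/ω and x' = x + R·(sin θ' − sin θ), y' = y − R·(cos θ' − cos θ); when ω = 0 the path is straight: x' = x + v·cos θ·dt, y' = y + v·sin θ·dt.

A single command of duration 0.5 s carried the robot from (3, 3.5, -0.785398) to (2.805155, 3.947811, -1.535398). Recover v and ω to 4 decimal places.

v = -1.0000, ω = -1.5000

Δθ = -1.535398 − -0.785398 = -0.750000
ω = Δθ/dt = -0.750000/0.5 = -1.5000
R = −Δy/(cos θ' − cos θ) = 0.6667
v = R·ω = 0.6667·-1.5000 = -1.0000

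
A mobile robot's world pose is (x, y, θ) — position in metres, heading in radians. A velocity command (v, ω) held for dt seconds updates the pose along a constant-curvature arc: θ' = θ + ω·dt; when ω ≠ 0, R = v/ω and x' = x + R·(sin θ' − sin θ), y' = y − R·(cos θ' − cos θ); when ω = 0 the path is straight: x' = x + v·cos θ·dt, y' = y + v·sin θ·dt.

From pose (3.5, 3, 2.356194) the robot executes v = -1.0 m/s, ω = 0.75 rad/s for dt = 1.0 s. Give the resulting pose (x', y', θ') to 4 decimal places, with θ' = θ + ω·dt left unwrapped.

(4.3956, 2.6103, 3.1062)

θ' = 2.3562 + 0.75·1.0 = 3.1062
R = v/ω = -1.0/0.75 = -1.3333
x' = 3.5 + -1.3333·(sin 3.1062 − sin 2.3562) = 4.3956
y' = 3 − -1.3333·(cos 3.1062 − cos 2.3562) = 2.6103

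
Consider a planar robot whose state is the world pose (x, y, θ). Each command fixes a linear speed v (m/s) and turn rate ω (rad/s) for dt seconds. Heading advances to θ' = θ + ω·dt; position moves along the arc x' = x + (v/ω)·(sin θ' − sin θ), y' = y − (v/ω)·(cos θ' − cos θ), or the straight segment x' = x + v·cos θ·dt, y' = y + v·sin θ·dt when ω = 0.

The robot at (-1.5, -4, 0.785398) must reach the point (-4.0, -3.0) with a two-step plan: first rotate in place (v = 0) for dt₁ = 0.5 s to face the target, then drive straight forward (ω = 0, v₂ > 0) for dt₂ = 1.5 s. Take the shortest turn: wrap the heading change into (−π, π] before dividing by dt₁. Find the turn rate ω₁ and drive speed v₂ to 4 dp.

ω₁ = 3.9514, v₂ = 1.7951

heading to target = atan2(-3−-4, -4−-1.5) = 2.7611
Δθ = wrap(2.7611 − 0.7854) = 1.9757; ω₁ = Δθ/dt₁ = 3.9514
distance = √((-4−-1.5)² + (-3−-4)²) = 2.6926; v₂ = distance/dt₂ = 1.7951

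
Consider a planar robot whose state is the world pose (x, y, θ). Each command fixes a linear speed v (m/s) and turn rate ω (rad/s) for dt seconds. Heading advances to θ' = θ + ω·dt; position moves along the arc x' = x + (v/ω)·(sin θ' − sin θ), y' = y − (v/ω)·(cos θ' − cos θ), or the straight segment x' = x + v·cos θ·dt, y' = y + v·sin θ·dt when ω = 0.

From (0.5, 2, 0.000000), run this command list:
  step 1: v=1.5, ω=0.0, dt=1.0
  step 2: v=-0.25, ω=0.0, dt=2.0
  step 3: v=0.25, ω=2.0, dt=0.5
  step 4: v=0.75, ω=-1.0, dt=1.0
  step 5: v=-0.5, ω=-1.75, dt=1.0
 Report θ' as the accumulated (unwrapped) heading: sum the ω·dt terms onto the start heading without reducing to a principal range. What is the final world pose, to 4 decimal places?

(1.9551, 2.7389, -1.7500)

step 1: θ'=0.0000 (straight) → pose (2.0000, 2.0000, 0.0000)
step 2: θ'=0.0000 (straight) → pose (1.5000, 2.0000, 0.0000)
step 3: θ'=1.0000 (R=0.1250) → pose (1.6052, 2.0575, 1.0000)
step 4: θ'=0.0000 (R=-0.7500) → pose (2.2363, 2.4022, 0.0000)
step 5: θ'=-1.7500 (R=0.2857) → pose (1.9551, 2.7389, -1.7500)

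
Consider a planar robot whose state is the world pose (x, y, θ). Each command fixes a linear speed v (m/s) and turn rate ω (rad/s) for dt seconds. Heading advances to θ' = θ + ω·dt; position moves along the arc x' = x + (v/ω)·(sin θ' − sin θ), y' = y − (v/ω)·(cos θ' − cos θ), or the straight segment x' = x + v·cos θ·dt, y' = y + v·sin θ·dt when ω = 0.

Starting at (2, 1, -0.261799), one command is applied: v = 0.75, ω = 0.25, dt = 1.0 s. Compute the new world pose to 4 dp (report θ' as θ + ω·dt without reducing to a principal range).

(2.7411, 0.8980, -0.0118)

θ' = -0.2618 + 0.25·1.0 = -0.0118
R = v/ω = 0.75/0.25 = 3.0000
x' = 2 + 3.0000·(sin -0.0118 − sin -0.2618) = 2.7411
y' = 1 − 3.0000·(cos -0.0118 − cos -0.2618) = 0.8980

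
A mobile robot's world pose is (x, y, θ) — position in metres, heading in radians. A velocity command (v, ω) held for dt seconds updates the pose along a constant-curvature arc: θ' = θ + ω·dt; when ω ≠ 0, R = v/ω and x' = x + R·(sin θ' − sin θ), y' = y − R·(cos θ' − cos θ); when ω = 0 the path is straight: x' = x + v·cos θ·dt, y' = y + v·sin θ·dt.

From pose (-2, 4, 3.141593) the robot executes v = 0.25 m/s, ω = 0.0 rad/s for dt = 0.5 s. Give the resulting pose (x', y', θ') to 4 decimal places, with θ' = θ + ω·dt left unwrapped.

(-2.1250, 4.0000, 3.1416)

θ' = 3.1416 + 0.0·0.5 = 3.1416
ω = 0 → straight: x' = -2 + 0.25·cos(3.1416)·0.5 = -2.1250
y' = 4 + 0.25·sin(3.1416)·0.5 = 4.0000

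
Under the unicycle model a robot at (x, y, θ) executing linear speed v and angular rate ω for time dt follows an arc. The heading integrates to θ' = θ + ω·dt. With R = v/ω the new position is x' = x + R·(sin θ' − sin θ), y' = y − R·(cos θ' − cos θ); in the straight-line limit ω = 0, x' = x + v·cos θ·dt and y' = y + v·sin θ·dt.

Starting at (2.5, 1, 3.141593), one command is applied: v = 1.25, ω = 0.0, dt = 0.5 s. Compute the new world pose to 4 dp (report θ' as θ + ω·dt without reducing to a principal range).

(1.8750, 1.0000, 3.1416)

θ' = 3.1416 + 0.0·0.5 = 3.1416
ω = 0 → straight: x' = 2.5 + 1.25·cos(3.1416)·0.5 = 1.8750
y' = 1 + 1.25·sin(3.1416)·0.5 = 1.0000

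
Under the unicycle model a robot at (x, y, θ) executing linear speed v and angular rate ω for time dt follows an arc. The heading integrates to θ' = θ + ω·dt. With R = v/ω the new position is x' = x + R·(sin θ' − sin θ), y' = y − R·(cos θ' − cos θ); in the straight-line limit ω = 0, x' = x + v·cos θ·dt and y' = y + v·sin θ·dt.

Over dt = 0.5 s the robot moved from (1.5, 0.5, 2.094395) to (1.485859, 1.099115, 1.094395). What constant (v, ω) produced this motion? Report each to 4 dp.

v = 1.2500, ω = -2.0000

Δθ = 1.094395 − 2.094395 = -1.000000
ω = Δθ/dt = -1.000000/0.5 = -2.0000
R = −Δy/(cos θ' − cos θ) = -0.6250
v = R·ω = -0.6250·-2.0000 = 1.2500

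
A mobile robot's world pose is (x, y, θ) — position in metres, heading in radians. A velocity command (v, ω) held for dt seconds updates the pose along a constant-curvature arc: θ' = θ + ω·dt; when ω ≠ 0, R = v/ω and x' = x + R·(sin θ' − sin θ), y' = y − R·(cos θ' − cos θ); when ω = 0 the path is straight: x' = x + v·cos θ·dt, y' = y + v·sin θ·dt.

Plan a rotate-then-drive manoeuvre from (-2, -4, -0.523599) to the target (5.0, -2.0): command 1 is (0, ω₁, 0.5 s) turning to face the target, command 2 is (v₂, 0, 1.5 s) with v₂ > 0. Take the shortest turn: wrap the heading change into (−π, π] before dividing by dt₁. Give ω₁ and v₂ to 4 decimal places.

ω₁ = 1.6038, v₂ = 4.8534

heading to target = atan2(-2−-4, 5−-2) = 0.2783
Δθ = wrap(0.2783 − -0.5236) = 0.8019; ω₁ = Δθ/dt₁ = 1.6038
distance = √((5−-2)² + (-2−-4)²) = 7.2801; v₂ = distance/dt₂ = 4.8534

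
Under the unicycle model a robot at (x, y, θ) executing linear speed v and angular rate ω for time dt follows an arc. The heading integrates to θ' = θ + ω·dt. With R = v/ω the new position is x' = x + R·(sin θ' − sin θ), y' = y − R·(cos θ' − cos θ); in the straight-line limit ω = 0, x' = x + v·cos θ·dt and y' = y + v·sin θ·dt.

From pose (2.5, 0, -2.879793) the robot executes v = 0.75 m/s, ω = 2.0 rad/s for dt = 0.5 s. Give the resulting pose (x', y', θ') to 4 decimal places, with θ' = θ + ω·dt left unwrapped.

θ' = -2.8798 + 2.0·0.5 = -1.8798
R = v/ω = 0.75/2.0 = 0.3750
x' = 2.5 + 0.3750·(sin -1.8798 − sin -2.8798) = 2.2398
y' = 0 − 0.3750·(cos -1.8798 − cos -2.8798) = -0.2482

(2.2398, -0.2482, -1.8798)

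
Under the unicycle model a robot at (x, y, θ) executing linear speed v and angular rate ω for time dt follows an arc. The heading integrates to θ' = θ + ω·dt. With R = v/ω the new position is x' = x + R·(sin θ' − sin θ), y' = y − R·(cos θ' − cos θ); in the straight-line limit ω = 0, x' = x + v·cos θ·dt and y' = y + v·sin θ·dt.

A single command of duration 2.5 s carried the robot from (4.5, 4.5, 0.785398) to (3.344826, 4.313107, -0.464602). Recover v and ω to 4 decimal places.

Δθ = -0.464602 − 0.785398 = -1.250000
ω = Δθ/dt = -1.250000/2.5 = -0.5000
R = Δx/(sin θ' − sin θ) = 1.0000
v = R·ω = 1.0000·-0.5000 = -0.5000

v = -0.5000, ω = -0.5000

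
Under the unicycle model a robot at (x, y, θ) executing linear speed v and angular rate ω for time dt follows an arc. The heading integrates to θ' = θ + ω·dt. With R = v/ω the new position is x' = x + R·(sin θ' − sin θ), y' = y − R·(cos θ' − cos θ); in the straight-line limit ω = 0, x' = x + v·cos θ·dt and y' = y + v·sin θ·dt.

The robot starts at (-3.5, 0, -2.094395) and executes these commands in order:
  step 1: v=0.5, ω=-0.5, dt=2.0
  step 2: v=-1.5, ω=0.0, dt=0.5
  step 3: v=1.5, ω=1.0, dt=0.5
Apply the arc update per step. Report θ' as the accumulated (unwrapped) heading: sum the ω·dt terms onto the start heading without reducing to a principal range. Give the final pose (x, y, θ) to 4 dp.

(-4.2794, -0.6809, -2.5944)

step 1: θ'=-3.0944 (R=-1.0000) → pose (-4.3188, -0.4989, -3.0944)
step 2: θ'=-3.0944 (straight) → pose (-3.5697, -0.4635, -3.0944)
step 3: θ'=-2.5944 (R=1.5000) → pose (-4.2794, -0.6809, -2.5944)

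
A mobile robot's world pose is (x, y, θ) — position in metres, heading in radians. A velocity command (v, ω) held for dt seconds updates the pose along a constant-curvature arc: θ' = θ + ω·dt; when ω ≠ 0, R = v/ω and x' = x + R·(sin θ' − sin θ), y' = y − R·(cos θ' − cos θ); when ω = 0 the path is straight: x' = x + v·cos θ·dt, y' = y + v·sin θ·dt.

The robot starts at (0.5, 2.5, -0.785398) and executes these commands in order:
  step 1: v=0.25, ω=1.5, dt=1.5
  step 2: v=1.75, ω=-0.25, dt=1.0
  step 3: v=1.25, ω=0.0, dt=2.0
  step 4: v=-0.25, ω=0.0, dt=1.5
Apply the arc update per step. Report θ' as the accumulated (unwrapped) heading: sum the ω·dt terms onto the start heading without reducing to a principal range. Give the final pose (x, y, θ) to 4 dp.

step 1: θ'=1.4646 (R=0.1667) → pose (0.7836, 2.6002, 1.4646)
step 2: θ'=1.2146 (R=-7.0000) → pose (1.1835, 4.2992, 1.2146)
step 3: θ'=1.2146 (straight) → pose (2.0553, 6.6423, 1.2146)
step 4: θ'=1.2146 (straight) → pose (1.9245, 6.2908, 1.2146)

(1.9245, 6.2908, 1.2146)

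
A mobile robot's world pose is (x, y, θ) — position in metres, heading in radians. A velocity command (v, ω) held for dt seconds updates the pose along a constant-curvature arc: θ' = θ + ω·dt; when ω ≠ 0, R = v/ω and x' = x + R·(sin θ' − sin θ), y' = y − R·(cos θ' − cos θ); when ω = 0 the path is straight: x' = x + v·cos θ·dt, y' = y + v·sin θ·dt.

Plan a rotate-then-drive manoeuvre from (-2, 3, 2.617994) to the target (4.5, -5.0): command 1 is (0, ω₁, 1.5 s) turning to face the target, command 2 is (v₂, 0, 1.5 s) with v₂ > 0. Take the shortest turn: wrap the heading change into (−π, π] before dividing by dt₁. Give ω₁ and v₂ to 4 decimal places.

ω₁ = 1.8511, v₂ = 6.8718

heading to target = atan2(-5−3, 4.5−-2) = -0.8885
Δθ = wrap(-0.8885 − 2.6180) = 2.7767; ω₁ = Δθ/dt₁ = 1.8511
distance = √((4.5−-2)² + (-5−3)²) = 10.3078; v₂ = distance/dt₂ = 6.8718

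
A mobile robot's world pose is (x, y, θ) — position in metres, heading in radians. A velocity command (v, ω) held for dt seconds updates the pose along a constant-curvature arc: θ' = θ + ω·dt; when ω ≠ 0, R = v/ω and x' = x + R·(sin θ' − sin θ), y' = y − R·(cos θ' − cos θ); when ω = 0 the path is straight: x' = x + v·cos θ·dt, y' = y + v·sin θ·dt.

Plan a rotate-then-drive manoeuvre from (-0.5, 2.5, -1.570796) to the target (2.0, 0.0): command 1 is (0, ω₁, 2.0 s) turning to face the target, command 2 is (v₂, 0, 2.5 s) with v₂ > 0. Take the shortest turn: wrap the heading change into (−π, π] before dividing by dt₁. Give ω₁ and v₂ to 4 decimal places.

ω₁ = 0.3927, v₂ = 1.4142

heading to target = atan2(0−2.5, 2−-0.5) = -0.7854
Δθ = wrap(-0.7854 − -1.5708) = 0.7854; ω₁ = Δθ/dt₁ = 0.3927
distance = √((2−-0.5)² + (0−2.5)²) = 3.5355; v₂ = distance/dt₂ = 1.4142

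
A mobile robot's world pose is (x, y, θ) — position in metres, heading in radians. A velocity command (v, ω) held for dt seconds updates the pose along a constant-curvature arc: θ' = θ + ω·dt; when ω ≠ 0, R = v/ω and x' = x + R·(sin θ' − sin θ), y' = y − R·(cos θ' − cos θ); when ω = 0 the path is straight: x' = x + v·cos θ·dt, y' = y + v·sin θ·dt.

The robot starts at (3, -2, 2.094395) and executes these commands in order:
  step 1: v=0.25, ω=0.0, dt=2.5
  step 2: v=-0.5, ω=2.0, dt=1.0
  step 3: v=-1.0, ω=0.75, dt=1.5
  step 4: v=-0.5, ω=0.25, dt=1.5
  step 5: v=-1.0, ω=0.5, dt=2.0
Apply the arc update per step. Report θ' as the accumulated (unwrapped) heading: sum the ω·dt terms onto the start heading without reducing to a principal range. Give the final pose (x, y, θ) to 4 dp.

step 1: θ'=2.0944 (straight) → pose (2.6875, -1.4587, 2.0944)
step 2: θ'=4.0944 (R=-0.2500) → pose (3.1078, -1.4786, 4.0944)
step 3: θ'=5.2194 (R=-1.3333) → pose (3.1866, -0.0586, 5.2194)
step 4: θ'=5.5944 (R=-2.0000) → pose (2.7094, 0.5143, 5.5944)
step 5: θ'=6.5944 (R=-2.0000) → pose (0.8258, 0.8742, 6.5944)

(0.8258, 0.8742, 6.5944)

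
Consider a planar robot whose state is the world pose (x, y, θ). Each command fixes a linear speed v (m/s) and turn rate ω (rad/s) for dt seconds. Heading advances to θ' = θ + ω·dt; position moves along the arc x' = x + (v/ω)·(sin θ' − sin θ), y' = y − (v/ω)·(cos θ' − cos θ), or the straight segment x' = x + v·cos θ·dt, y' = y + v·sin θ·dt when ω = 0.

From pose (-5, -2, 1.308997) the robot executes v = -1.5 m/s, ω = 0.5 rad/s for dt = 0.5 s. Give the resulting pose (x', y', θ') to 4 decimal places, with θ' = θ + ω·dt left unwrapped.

θ' = 1.3090 + 0.5·0.5 = 1.5590
R = v/ω = -1.5/0.5 = -3.0000
x' = -5 + -3.0000·(sin 1.5590 − sin 1.3090) = -5.1020
y' = -2 − -3.0000·(cos 1.5590 − cos 1.3090) = -2.7411

(-5.1020, -2.7411, 1.5590)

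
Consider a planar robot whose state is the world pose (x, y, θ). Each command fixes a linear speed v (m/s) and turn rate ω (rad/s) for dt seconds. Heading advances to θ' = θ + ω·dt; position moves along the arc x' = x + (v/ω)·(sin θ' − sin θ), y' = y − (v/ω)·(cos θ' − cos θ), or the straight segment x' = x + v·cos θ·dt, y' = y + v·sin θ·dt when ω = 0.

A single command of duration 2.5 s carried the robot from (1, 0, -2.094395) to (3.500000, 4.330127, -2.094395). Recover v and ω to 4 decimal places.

Δθ = -2.094395 − -2.094395 = 0.000000
ω = Δθ/dt = 0.000000/2.5 = 0.0000
ω = 0 → v = (Δx·cos θ + Δy·sin θ)/dt = -2.0000

v = -2.0000, ω = 0.0000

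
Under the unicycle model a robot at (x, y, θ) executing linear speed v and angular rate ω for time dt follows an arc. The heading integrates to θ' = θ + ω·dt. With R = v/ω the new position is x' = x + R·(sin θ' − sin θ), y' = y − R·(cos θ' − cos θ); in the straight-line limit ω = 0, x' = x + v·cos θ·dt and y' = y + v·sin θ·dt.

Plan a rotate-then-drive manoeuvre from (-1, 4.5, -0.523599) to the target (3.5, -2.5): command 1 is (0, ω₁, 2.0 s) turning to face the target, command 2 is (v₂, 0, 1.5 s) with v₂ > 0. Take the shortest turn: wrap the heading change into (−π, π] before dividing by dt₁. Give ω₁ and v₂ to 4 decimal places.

heading to target = atan2(-2.5−4.5, 3.5−-1) = -0.9995
Δθ = wrap(-0.9995 − -0.5236) = -0.4759; ω₁ = Δθ/dt₁ = -0.2379
distance = √((3.5−-1)² + (-2.5−4.5)²) = 8.3217; v₂ = distance/dt₂ = 5.5478

ω₁ = -0.2379, v₂ = 5.5478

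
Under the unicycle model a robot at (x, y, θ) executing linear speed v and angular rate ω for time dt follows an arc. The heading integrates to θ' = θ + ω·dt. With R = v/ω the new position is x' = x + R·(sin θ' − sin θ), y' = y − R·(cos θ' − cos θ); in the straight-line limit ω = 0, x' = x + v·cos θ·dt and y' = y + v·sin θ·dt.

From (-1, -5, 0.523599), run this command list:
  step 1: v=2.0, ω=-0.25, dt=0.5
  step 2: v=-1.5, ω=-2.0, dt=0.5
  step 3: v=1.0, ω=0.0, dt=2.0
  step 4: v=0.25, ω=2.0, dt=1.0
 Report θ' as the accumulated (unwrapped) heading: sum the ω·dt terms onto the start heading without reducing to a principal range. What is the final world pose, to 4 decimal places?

(1.0225, -5.5325, 1.3986)

step 1: θ'=0.3986 (R=-8.0000) → pose (-0.1050, -4.5554, 0.3986)
step 2: θ'=-0.6014 (R=0.7500) → pose (-0.8205, -4.4826, -0.6014)
step 3: θ'=-0.6014 (straight) → pose (0.8286, -5.6142, -0.6014)
step 4: θ'=1.3986 (R=0.1250) → pose (1.0225, -5.5325, 1.3986)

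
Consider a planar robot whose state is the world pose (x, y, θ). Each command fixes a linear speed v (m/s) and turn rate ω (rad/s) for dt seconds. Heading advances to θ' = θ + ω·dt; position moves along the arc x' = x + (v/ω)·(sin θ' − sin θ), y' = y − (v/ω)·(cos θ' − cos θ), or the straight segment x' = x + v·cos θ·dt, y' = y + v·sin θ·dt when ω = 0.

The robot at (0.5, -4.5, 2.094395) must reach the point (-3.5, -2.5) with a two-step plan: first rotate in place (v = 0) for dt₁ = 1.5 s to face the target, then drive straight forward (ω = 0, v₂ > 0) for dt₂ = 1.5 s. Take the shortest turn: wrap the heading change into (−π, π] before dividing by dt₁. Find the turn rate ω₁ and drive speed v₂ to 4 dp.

ω₁ = 0.3890, v₂ = 2.9814

heading to target = atan2(-2.5−-4.5, -3.5−0.5) = 2.6779
Δθ = wrap(2.6779 − 2.0944) = 0.5836; ω₁ = Δθ/dt₁ = 0.3890
distance = √((-3.5−0.5)² + (-2.5−-4.5)²) = 4.4721; v₂ = distance/dt₂ = 2.9814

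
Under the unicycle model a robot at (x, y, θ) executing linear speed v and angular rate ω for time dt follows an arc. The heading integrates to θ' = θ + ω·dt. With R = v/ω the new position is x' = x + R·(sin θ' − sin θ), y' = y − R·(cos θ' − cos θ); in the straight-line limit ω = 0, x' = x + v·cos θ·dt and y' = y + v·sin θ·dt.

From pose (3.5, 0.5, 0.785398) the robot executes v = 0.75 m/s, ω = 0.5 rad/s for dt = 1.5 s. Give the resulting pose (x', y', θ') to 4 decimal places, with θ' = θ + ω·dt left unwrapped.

(3.9384, 1.5076, 1.5354)

θ' = 0.7854 + 0.5·1.5 = 1.5354
R = v/ω = 0.75/0.5 = 1.5000
x' = 3.5 + 1.5000·(sin 1.5354 − sin 0.7854) = 3.9384
y' = 0.5 − 1.5000·(cos 1.5354 − cos 0.7854) = 1.5076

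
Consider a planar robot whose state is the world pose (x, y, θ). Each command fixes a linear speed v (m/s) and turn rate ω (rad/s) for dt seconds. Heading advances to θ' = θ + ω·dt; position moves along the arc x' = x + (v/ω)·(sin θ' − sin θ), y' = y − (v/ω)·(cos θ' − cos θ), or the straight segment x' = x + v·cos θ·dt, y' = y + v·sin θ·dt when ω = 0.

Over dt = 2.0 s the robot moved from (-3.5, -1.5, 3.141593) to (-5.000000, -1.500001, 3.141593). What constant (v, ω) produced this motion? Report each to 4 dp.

v = 0.7500, ω = 0.0000

Δθ = 3.141593 − 3.141593 = 0.000000
ω = Δθ/dt = 0.000000/2.0 = 0.0000
ω = 0 → v = (Δx·cos θ + Δy·sin θ)/dt = 0.7500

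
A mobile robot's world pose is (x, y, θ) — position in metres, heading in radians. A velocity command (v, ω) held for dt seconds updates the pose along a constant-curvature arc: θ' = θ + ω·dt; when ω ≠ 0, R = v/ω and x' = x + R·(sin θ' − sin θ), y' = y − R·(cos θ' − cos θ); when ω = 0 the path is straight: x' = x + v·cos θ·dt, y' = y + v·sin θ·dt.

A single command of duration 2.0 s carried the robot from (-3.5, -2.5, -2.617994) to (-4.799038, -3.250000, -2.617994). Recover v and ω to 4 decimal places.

Δθ = -2.617994 − -2.617994 = 0.000000
ω = Δθ/dt = 0.000000/2.0 = 0.0000
ω = 0 → v = (Δx·cos θ + Δy·sin θ)/dt = 0.7500

v = 0.7500, ω = 0.0000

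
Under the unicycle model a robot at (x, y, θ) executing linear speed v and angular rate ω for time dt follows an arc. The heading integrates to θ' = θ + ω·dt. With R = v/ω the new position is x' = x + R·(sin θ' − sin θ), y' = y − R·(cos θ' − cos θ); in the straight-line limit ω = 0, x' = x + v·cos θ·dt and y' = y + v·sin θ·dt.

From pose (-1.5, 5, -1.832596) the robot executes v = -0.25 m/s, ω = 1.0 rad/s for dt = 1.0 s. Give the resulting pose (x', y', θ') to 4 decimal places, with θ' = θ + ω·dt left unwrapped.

(-1.5566, 5.2329, -0.8326)

θ' = -1.8326 + 1.0·1.0 = -0.8326
R = v/ω = -0.25/1.0 = -0.2500
x' = -1.5 + -0.2500·(sin -0.8326 − sin -1.8326) = -1.5566
y' = 5 − -0.2500·(cos -0.8326 − cos -1.8326) = 5.2329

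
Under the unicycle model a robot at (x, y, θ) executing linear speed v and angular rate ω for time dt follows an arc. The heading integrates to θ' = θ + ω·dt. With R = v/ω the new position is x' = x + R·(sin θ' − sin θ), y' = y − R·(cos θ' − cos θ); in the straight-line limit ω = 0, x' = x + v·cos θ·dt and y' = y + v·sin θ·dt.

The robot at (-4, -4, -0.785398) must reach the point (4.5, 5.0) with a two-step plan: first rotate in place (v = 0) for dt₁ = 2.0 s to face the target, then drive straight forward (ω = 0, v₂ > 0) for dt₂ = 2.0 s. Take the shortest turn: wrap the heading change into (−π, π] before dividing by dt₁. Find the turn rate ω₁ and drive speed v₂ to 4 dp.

heading to target = atan2(5−-4, 4.5−-4) = 0.8140
Δθ = wrap(0.8140 − -0.7854) = 1.5994; ω₁ = Δθ/dt₁ = 0.7997
distance = √((4.5−-4)² + (5−-4)²) = 12.3794; v₂ = distance/dt₂ = 6.1897

ω₁ = 0.7997, v₂ = 6.1897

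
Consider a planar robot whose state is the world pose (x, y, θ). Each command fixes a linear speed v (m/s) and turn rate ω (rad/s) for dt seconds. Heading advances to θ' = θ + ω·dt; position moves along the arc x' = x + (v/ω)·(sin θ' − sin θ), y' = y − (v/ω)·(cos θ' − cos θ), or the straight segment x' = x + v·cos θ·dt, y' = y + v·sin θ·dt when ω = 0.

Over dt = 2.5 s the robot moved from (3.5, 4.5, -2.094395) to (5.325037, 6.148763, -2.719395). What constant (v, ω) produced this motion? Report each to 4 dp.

Δθ = -2.719395 − -2.094395 = -0.625000
ω = Δθ/dt = -0.625000/2.5 = -0.2500
R = Δx/(sin θ' − sin θ) = 4.0000
v = R·ω = 4.0000·-0.2500 = -1.0000

v = -1.0000, ω = -0.2500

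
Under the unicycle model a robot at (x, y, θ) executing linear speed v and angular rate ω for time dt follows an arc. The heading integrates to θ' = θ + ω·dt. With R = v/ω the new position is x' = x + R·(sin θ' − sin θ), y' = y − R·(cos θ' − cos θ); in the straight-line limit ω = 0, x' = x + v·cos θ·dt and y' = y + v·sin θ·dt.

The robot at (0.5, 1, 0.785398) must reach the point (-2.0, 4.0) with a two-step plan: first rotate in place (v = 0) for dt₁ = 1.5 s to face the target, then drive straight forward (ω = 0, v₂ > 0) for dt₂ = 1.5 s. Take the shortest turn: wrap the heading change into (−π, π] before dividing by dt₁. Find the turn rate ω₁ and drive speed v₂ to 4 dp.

heading to target = atan2(4−1, -2−0.5) = 2.2655
Δθ = wrap(2.2655 − 0.7854) = 1.4801; ω₁ = Δθ/dt₁ = 0.9868
distance = √((-2−0.5)² + (4−1)²) = 3.9051; v₂ = distance/dt₂ = 2.6034

ω₁ = 0.9868, v₂ = 2.6034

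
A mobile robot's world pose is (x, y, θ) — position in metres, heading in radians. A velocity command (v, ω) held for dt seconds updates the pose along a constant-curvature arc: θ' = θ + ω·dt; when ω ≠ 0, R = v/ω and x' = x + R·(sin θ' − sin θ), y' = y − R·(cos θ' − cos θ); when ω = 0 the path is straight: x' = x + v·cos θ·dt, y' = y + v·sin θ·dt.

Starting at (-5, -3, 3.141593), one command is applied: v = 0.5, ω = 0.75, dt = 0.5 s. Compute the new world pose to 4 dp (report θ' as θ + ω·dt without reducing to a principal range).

(-5.2442, -3.0463, 3.5166)

θ' = 3.1416 + 0.75·0.5 = 3.5166
R = v/ω = 0.5/0.75 = 0.6667
x' = -5 + 0.6667·(sin 3.5166 − sin 3.1416) = -5.2442
y' = -3 − 0.6667·(cos 3.5166 − cos 3.1416) = -3.0463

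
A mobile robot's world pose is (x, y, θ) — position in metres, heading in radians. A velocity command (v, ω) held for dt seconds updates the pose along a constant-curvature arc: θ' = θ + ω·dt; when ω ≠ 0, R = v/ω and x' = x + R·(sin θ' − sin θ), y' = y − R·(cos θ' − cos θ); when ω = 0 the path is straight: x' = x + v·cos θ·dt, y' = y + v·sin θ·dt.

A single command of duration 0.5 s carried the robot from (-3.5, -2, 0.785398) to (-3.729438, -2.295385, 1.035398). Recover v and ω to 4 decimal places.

Δθ = 1.035398 − 0.785398 = 0.250000
ω = Δθ/dt = 0.250000/0.5 = 0.5000
R = −Δy/(cos θ' − cos θ) = -1.5000
v = R·ω = -1.5000·0.5000 = -0.7500

v = -0.7500, ω = 0.5000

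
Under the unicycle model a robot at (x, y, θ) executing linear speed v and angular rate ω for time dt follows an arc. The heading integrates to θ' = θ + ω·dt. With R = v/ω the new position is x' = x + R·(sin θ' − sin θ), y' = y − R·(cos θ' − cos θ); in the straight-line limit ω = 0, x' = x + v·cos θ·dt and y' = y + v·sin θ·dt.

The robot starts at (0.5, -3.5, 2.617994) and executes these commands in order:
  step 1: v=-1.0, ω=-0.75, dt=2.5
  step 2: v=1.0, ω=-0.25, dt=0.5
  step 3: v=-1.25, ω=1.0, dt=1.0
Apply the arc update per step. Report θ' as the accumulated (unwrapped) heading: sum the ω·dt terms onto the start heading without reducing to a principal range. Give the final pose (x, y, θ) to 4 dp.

step 1: θ'=0.7430 (R=1.3333) → pose (0.7353, -5.6366, 0.7430)
step 2: θ'=0.6180 (R=-4.0000) → pose (1.1237, -5.3222, 0.6180)
step 3: θ'=1.6180 (R=-1.2500) → pose (0.5993, -6.4000, 1.6180)

(0.5993, -6.4000, 1.6180)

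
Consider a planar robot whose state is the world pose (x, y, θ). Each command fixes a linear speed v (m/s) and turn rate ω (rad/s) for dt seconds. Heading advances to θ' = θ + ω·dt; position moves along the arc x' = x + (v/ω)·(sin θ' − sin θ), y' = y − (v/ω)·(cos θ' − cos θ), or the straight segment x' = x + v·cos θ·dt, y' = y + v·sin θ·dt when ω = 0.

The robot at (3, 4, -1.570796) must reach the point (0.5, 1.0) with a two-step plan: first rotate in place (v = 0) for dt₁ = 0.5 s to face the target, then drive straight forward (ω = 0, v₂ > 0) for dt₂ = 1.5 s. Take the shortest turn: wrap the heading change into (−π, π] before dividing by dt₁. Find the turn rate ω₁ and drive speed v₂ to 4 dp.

ω₁ = -1.3895, v₂ = 2.6034

heading to target = atan2(1−4, 0.5−3) = -2.2655
Δθ = wrap(-2.2655 − -1.5708) = -0.6947; ω₁ = Δθ/dt₁ = -1.3895
distance = √((0.5−3)² + (1−4)²) = 3.9051; v₂ = distance/dt₂ = 2.6034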